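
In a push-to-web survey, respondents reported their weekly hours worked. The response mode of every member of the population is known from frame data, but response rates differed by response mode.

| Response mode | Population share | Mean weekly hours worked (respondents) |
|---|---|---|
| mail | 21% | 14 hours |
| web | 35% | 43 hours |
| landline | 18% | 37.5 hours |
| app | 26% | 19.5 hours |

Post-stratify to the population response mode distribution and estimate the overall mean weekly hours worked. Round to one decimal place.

Weight each group's respondent value by its population share:
  mail: 0.21 × 14 = 2.94
  web: 0.35 × 43 = 15.05
  landline: 0.18 × 37.5 = 6.75
  app: 0.26 × 19.5 = 5.07
Post-stratified estimate = 29.81 → 29.8.

29.8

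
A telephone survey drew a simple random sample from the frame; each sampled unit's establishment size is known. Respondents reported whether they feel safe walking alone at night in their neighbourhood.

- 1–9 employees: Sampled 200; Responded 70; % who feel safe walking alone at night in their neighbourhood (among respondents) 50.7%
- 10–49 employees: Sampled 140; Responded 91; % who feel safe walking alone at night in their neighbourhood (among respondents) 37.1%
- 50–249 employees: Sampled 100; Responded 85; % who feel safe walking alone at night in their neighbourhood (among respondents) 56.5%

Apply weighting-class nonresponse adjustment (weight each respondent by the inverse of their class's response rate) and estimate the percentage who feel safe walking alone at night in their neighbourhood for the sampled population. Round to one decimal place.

Class response rates: 1–9 employees 70/200 = 35%, 10–49 employees 91/140 = 65%, 50–249 employees 85/100 = 85%.
Each respondent's weight = sampled/responded in their class; summing within a class gives n_sampled, so:
  1–9 employees: 200 × 50.7 = 10,140
  10–49 employees: 140 × 37.1 = 5194
  50–249 employees: 100 × 56.5 = 5650
Adjusted estimate = 20,984 / 440 = 47.6909 → 47.7%.

47.7%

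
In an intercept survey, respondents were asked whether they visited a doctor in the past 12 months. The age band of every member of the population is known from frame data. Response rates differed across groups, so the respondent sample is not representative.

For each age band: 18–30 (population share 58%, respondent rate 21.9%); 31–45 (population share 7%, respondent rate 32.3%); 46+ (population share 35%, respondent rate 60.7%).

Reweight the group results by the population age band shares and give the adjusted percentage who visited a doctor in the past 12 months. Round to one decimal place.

36.2%

Weight each group's respondent value by its population share:
  18–30: 0.58 × 21.9 = 12.702
  31–45: 0.07 × 32.3 = 2.261
  46+: 0.35 × 60.7 = 21.245
Post-stratified estimate = 36.208 → 36.2%.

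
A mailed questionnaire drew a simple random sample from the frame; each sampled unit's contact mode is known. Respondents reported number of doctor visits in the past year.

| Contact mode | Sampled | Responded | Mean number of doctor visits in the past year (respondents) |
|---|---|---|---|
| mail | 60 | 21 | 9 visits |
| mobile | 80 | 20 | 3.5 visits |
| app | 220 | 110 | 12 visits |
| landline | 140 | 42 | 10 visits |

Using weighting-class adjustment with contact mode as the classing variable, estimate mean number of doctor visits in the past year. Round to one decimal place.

Class response rates: mail 21/60 = 35%, mobile 20/80 = 25%, app 110/220 = 50%, landline 42/140 = 30%.
Weighting each respondent by the inverse class response rate inflates each class back to its sampled size, so the class weight is n_sampled:
  mail: 60 × 9 = 540
  mobile: 80 × 3.5 = 280
  app: 220 × 12 = 2640
  landline: 140 × 10 = 1400
Adjusted estimate = 4860 / 500 = 9.72 → 9.7.

9.7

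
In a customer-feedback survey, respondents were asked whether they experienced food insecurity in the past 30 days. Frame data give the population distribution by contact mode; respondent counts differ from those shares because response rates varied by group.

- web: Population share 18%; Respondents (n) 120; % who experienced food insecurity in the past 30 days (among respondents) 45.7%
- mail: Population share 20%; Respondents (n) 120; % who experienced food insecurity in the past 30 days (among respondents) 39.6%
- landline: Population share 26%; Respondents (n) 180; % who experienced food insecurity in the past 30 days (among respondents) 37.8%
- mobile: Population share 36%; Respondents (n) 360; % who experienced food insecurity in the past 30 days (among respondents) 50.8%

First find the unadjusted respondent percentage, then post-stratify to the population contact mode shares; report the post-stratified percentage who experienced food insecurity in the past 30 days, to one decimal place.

Without adjustment, the pooled respondent share is:
  (120/780)×45.7 + (120/780)×39.6 + (180/780)×37.8 + (360/780)×50.8 = 45.2923%
Reweighting by population contact mode shares:
  0.18×45.7 + 0.2×39.6 + 0.26×37.8 + 0.36×50.8 = 44.262%

44.3%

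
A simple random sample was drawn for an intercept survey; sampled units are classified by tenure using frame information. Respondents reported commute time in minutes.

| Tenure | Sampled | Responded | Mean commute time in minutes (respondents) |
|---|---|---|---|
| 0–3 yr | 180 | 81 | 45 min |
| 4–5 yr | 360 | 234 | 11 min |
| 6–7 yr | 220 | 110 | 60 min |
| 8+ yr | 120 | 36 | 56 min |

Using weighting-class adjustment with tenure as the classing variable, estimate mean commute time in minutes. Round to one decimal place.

Response rates by class: 0–3 yr 81/180 = 45%, 4–5 yr 234/360 = 65%, 6–7 yr 110/220 = 50%, 8+ yr 36/120 = 30%.
Each respondent's weight = sampled/responded in their class; summing within a class gives n_sampled, so:
  0–3 yr: 180 × 45 = 8100
  4–5 yr: 360 × 11 = 3960
  6–7 yr: 220 × 60 = 13,200
  8+ yr: 120 × 56 = 6720
Adjusted estimate = 31,980 / 880 = 36.3409 → 36.3.

36.3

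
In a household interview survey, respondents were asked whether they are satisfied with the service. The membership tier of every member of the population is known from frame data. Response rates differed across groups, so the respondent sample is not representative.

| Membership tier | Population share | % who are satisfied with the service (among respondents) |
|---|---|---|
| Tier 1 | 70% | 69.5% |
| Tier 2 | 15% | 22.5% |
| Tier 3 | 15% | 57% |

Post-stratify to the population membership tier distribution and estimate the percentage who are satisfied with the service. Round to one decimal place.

Reweight to the known membership tier distribution:
  Tier 1: 0.7 × 69.5 = 48.65
  Tier 2: 0.15 × 22.5 = 3.375
  Tier 3: 0.15 × 57 = 8.55
Post-stratified estimate = 60.575 → 60.6%.

60.6%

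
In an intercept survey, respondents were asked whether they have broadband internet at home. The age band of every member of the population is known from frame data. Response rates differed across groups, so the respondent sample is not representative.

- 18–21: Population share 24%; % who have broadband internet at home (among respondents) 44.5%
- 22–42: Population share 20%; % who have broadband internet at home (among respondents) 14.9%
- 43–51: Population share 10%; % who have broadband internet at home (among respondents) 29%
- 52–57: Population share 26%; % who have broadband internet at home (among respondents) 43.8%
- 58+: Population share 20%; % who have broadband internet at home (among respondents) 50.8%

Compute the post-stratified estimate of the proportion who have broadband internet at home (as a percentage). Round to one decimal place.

Post-stratification weights by population share, not respondent share:
  18–21: 0.24 × 44.5 = 10.68
  22–42: 0.2 × 14.9 = 2.98
  43–51: 0.1 × 29 = 2.9
  52–57: 0.26 × 43.8 = 11.388
  58+: 0.2 × 50.8 = 10.16
Post-stratified estimate = 38.108 → 38.1%.

38.1%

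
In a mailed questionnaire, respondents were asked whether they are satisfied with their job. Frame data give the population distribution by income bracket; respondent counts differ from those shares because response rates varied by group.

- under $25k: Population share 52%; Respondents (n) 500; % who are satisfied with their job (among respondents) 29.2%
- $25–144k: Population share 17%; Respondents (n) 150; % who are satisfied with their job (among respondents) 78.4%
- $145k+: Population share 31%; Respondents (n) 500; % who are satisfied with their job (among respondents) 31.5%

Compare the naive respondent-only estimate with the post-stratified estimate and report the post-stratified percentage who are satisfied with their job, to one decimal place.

Unadjusted (pooled respondent) estimate weights by respondent counts:
  (500/1150)×29.2 + (150/1150)×78.4 + (500/1150)×31.5 = 36.6174%
Post-stratified estimate weights by population shares:
  0.52×29.2 + 0.17×78.4 + 0.31×31.5 = 38.277%

38.3%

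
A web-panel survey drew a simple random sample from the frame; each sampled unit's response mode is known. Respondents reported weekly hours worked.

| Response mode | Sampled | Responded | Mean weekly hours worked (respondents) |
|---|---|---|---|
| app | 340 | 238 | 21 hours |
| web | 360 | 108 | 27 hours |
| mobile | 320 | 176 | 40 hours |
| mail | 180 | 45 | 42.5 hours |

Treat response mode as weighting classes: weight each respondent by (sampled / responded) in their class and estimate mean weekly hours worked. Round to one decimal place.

Response rates by class: app 238/340 = 70%, web 108/360 = 30%, mobile 176/320 = 55%, mail 45/180 = 25%.
With weight = n_sampled/n_responded per class, the weighted class total is n_sampled:
  app: 340 × 21 = 7140
  web: 360 × 27 = 9720
  mobile: 320 × 40 = 12,800
  mail: 180 × 42.5 = 7650
Adjusted estimate = 37,310 / 1,200 = 31.0917 → 31.1.

31.1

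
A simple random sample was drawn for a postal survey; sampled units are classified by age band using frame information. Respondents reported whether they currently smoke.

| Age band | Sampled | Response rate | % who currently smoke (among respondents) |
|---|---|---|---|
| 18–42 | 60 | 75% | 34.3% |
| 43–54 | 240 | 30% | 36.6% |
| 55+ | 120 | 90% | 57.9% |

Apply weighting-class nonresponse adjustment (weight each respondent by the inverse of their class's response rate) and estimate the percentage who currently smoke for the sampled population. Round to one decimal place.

42.4%

Weighting each respondent by the inverse class response rate inflates each class back to its sampled size, so the class weight is n_sampled:
  18–42: 60 × 34.3 = 2058
  43–54: 240 × 36.6 = 8784
  55+: 120 × 57.9 = 6948
Adjusted estimate = 17,790 / 420 = 42.3571 → 42.4%.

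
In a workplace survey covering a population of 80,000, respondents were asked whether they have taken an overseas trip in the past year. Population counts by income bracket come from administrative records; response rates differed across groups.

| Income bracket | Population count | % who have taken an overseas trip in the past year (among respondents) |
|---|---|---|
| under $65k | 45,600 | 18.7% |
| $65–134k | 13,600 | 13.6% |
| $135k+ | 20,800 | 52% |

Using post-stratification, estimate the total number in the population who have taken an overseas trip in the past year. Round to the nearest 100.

Apply each group's respondent rate to its population count:
  under $65k: 45,600 × 18.7% = 8527.2
  $65–134k: 13,600 × 13.6% = 1849.6
  $135k+: 20,800 × 52% = 10,816
Estimated total = 21192.8 → 21,200.

21,200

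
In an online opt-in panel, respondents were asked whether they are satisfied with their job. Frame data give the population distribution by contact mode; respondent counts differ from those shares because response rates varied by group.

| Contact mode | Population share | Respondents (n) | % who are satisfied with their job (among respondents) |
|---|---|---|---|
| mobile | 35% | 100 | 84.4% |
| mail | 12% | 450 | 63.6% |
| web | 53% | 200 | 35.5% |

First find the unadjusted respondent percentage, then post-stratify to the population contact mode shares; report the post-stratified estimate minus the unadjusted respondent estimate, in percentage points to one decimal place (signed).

Without adjustment, the pooled respondent share is:
  (100/750)×84.4 + (450/750)×63.6 + (200/750)×35.5 = 58.88%
Post-stratified estimate weights by population shares:
  0.35×84.4 + 0.12×63.6 + 0.53×35.5 = 55.987%
Difference = 55.987 − 58.88 = -2.893 pp.

-2.9 percentage points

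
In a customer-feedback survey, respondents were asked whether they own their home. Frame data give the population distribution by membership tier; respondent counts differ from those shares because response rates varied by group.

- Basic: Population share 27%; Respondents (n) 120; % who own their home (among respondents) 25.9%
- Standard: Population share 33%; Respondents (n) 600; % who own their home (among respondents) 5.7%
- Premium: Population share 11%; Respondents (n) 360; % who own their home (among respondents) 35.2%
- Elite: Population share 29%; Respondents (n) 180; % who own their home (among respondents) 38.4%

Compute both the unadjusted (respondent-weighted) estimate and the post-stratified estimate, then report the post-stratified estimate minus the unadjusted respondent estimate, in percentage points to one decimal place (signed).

Without adjustment, the pooled respondent share is:
  (120/1260)×25.9 + (600/1260)×5.7 + (360/1260)×35.2 + (180/1260)×38.4 = 20.7238%
Post-stratified estimate weights by population shares:
  0.27×25.9 + 0.33×5.7 + 0.11×35.2 + 0.29×38.4 = 23.882%
Difference = 23.882 − 20.7238 = 3.1582 pp.

+3.2 percentage points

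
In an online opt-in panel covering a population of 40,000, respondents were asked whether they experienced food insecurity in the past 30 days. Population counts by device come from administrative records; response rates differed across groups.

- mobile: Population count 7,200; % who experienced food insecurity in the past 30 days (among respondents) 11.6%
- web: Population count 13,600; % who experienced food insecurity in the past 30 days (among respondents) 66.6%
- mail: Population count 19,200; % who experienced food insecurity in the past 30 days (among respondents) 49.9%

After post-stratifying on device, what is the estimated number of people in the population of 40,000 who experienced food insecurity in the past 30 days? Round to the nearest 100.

19,500

Apply each group's respondent rate to its population count:
  mobile: 7,200 × 11.6% = 835.2
  web: 13,600 × 66.6% = 9057.6
  mail: 19,200 × 49.9% = 9580.8
Estimated total = 19473.6 → 19,500.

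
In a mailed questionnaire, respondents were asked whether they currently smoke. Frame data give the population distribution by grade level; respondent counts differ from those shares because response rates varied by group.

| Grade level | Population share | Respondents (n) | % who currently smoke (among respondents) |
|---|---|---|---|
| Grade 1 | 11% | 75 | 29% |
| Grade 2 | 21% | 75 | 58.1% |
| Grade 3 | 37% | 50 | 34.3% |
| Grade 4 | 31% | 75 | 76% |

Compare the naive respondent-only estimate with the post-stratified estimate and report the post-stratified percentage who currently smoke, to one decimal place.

51.6%

Without adjustment, the pooled respondent share is:
  (75/275)×29 + (75/275)×58.1 + (50/275)×34.3 + (75/275)×76 = 50.7182%
Reweighting by population grade level shares:
  0.11×29 + 0.21×58.1 + 0.37×34.3 + 0.31×76 = 51.642%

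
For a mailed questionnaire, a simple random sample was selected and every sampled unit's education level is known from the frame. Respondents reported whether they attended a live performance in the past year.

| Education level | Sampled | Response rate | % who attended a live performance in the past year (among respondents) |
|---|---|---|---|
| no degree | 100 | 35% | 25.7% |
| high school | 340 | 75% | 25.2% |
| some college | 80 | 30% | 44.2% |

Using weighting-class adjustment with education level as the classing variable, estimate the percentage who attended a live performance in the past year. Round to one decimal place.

28.2%

Weighting each respondent by the inverse class response rate inflates each class back to its sampled size, so the class weight is n_sampled:
  no degree: 100 × 25.7 = 2570
  high school: 340 × 25.2 = 8568
  some college: 80 × 44.2 = 3536
Adjusted estimate = 14,674 / 520 = 28.2192 → 28.2%.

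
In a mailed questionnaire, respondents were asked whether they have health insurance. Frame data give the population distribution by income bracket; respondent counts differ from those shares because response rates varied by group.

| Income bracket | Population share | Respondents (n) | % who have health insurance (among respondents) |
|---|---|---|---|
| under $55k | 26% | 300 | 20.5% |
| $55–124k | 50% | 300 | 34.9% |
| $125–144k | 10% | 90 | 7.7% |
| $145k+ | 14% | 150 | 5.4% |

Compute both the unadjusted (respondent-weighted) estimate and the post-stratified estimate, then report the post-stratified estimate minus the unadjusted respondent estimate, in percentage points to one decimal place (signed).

Unadjusted (pooled respondent) estimate weights by respondent counts:
  (300/840)×20.5 + (300/840)×34.9 + (90/840)×7.7 + (150/840)×5.4 = 21.575%
Reweighting by population income bracket shares:
  0.26×20.5 + 0.5×34.9 + 0.1×7.7 + 0.14×5.4 = 24.306%
Difference = 24.306 − 21.575 = 2.731 pp.

+2.7 percentage points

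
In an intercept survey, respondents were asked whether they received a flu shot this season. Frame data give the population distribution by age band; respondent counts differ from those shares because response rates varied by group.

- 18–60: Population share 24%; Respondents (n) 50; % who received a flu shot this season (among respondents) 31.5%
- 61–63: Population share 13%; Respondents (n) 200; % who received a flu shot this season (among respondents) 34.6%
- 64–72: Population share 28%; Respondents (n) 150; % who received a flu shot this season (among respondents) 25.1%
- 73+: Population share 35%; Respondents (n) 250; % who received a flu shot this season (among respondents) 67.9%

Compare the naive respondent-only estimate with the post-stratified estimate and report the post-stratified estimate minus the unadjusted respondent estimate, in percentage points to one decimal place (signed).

-2.1 percentage points

Naive respondent-only estimate (weights = respondent counts):
  (50/650)×31.5 + (200/650)×34.6 + (150/650)×25.1 + (250/650)×67.9 = 44.9769%
Reweighting by population age band shares:
  0.24×31.5 + 0.13×34.6 + 0.28×25.1 + 0.35×67.9 = 42.851%
Difference = 42.851 − 44.9769 = -2.1259 pp.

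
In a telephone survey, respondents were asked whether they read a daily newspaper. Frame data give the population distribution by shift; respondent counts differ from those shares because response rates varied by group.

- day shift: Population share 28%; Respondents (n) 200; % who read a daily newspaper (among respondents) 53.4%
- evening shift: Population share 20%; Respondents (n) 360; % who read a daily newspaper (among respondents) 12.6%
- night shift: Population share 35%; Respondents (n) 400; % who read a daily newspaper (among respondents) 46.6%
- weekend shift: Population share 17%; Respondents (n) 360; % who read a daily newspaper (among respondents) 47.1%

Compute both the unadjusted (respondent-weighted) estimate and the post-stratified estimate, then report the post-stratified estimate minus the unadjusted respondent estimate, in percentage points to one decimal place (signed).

Unadjusted (pooled respondent) estimate weights by respondent counts:
  (200/1320)×53.4 + (360/1320)×12.6 + (400/1320)×46.6 + (360/1320)×47.1 = 38.4939%
Reweighting by population shift shares:
  0.28×53.4 + 0.2×12.6 + 0.35×46.6 + 0.17×47.1 = 41.789%
Difference = 41.789 − 38.4939 = 3.2951 pp.

+3.3 percentage points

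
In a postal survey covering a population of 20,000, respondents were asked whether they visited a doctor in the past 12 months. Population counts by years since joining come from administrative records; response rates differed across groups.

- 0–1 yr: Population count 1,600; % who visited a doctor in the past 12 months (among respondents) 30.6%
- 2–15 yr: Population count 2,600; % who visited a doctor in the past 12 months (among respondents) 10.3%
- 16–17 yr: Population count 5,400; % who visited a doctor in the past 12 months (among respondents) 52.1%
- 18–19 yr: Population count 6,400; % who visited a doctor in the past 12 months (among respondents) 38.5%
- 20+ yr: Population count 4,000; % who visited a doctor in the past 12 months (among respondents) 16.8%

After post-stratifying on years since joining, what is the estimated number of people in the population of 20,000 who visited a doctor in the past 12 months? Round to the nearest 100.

Estimated count per cell = population count × respondent percentage:
  0–1 yr: 1,600 × 30.6% = 489.6
  2–15 yr: 2,600 × 10.3% = 267.8
  16–17 yr: 5,400 × 52.1% = 2813.4
  18–19 yr: 6,400 × 38.5% = 2464
  20+ yr: 4,000 × 16.8% = 672
Estimated total = 6706.8 → 6,700.

6,700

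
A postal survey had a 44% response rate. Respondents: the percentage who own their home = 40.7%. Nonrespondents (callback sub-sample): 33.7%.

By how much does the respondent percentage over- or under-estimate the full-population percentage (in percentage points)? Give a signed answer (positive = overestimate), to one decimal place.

+3.9 percentage points

Nonresponse fraction = 1 − 0.44 = 0.56.
Bias = (nonresponse fraction) × (respondent percentage − nonrespondent percentage)
     = 0.56 × (40.7 − 33.7) = 0.56 × 7 = 3.92.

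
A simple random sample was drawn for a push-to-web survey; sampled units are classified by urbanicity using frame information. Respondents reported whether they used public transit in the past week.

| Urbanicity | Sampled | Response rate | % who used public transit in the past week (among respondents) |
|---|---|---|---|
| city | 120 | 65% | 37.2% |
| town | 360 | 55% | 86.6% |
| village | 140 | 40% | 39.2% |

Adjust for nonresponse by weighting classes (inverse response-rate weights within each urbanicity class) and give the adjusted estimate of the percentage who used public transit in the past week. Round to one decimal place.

66.3%

Each respondent's weight = sampled/responded in their class; summing within a class gives n_sampled, so:
  city: 120 × 37.2 = 4464
  town: 360 × 86.6 = 31176
  village: 140 × 39.2 = 5488
Adjusted estimate = 41,128 / 620 = 66.3355 → 66.3%.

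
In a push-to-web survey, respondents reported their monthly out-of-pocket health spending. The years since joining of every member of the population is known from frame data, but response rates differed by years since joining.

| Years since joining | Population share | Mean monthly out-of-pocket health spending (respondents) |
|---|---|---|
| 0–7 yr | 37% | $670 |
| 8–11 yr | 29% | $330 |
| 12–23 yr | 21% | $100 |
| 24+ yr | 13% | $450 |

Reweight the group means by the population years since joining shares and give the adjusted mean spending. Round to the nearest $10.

Each cell contributes population-share × respondent value:
  0–7 yr: 0.37 × 670 = 247.9
  8–11 yr: 0.29 × 330 = 95.7
  12–23 yr: 0.21 × 100 = 21
  24+ yr: 0.13 × 450 = 58.5
Post-stratified estimate = 423.1 → $420.

$420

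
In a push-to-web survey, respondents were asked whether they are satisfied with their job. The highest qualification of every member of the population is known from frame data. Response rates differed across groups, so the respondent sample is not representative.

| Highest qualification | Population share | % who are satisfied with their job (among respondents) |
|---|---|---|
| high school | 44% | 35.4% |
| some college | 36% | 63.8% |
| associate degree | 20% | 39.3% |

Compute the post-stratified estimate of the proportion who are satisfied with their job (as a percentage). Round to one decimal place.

Reweight to the known highest qualification distribution:
  high school: 0.44 × 35.4 = 15.576
  some college: 0.36 × 63.8 = 22.968
  associate degree: 0.2 × 39.3 = 7.86
Post-stratified estimate = 46.404 → 46.4%.

46.4%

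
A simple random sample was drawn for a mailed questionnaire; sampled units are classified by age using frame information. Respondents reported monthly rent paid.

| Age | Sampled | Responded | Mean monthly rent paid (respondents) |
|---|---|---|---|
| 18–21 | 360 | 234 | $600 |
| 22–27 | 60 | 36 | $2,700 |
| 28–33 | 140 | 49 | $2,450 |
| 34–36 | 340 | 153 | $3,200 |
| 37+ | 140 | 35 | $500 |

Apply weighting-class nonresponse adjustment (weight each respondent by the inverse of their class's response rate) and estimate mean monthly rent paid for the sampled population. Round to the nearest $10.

$1,810

Response rates by class: 18–21 234/360 = 65%, 22–27 36/60 = 60%, 28–33 49/140 = 35%, 34–36 153/340 = 45%, 37+ 35/140 = 25%.
With weight = n_sampled/n_responded per class, the weighted class total is n_sampled:
  18–21: 360 × 600 = 216,000
  22–27: 60 × 2700 = 162,000
  28–33: 140 × 2450 = 343,000
  34–36: 340 × 3200 = 1,088,000
  37+: 140 × 500 = 70,000
Adjusted estimate = 1,879,000 / 1,040 = 1806.73 → $1,810.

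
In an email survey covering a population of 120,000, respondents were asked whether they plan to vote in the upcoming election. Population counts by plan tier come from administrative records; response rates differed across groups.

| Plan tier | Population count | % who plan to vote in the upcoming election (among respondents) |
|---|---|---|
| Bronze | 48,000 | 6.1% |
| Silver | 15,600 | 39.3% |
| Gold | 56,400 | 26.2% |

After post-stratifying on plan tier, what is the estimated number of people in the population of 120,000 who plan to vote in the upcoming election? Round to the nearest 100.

Each cell contributes its population count × the respondent rate:
  Bronze: 48,000 × 6.1% = 2928
  Silver: 15,600 × 39.3% = 6130.8
  Gold: 56,400 × 26.2% = 14776.8
Estimated total = 23835.6 → 23,800.

23,800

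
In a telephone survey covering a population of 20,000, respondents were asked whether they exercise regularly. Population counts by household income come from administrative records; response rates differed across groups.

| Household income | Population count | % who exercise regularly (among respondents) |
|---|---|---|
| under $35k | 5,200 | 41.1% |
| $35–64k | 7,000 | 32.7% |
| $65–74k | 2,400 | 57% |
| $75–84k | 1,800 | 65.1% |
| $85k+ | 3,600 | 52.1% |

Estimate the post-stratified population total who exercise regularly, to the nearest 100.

8,800

Estimated count per cell = population count × respondent percentage:
  under $35k: 5,200 × 41.1% = 2137.2
  $35–64k: 7,000 × 32.7% = 2289
  $65–74k: 2,400 × 57% = 1368
  $75–84k: 1,800 × 65.1% = 1171.8
  $85k+: 3,600 × 52.1% = 1875.6
Estimated total = 8841.6 → 8,800.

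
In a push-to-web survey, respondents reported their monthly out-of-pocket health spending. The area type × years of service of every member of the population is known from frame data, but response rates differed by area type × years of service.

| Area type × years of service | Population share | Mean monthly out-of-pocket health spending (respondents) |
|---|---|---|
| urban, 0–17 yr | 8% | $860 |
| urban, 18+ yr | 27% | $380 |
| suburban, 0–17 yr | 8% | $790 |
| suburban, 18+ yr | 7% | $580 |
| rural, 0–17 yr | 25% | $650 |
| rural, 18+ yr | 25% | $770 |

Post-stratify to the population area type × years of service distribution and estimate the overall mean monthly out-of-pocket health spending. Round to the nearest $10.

$630

Reweight to the known area type × years of service distribution:
  urban, 0–17 yr: 0.08 × 860 = 68.8
  urban, 18+ yr: 0.27 × 380 = 102.6
  suburban, 0–17 yr: 0.08 × 790 = 63.2
  suburban, 18+ yr: 0.07 × 580 = 40.6
  rural, 0–17 yr: 0.25 × 650 = 162.5
  rural, 18+ yr: 0.25 × 770 = 192.5
Post-stratified estimate = 630.2 → $630.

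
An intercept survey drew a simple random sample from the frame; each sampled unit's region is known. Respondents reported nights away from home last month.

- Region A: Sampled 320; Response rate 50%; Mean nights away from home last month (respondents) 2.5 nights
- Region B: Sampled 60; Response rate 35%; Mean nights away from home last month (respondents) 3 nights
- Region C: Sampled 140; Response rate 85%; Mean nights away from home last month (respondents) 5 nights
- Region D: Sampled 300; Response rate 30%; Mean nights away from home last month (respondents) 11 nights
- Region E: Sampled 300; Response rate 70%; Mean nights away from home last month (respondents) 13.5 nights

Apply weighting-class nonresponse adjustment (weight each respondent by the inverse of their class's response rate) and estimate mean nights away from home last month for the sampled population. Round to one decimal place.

With weight = n_sampled/n_responded per class, the weighted class total is n_sampled:
  Region A: 320 × 2.5 = 800
  Region B: 60 × 3 = 180
  Region C: 140 × 5 = 700
  Region D: 300 × 11 = 3300
  Region E: 300 × 13.5 = 4050
Adjusted estimate = 9030 / 1,120 = 8.0625 → 8.1.

8.1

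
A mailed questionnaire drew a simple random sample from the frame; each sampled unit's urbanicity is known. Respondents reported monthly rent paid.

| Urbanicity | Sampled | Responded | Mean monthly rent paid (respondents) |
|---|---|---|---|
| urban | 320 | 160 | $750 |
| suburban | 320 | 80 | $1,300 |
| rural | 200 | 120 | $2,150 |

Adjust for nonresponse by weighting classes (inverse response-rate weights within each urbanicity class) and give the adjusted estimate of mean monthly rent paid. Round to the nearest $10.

$1,290

Response rates by class: urban 160/320 = 50%, suburban 80/320 = 25%, rural 120/200 = 60%.
With weight = n_sampled/n_responded per class, the weighted class total is n_sampled:
  urban: 320 × 750 = 240,000
  suburban: 320 × 1300 = 416,000
  rural: 200 × 2150 = 430,000
Adjusted estimate = 1,086,000 / 840 = 1292.86 → $1,290.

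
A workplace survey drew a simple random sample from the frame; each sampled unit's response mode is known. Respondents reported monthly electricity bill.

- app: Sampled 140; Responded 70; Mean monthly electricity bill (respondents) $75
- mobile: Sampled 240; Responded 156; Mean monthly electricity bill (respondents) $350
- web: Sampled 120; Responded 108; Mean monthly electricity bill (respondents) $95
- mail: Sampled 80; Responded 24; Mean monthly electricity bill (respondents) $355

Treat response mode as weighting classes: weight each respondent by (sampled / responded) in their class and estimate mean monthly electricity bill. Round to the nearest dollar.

Class response rates: app 70/140 = 50%, mobile 156/240 = 65%, web 108/120 = 90%, mail 24/80 = 30%.
Weighting each respondent by the inverse class response rate inflates each class back to its sampled size, so the class weight is n_sampled:
  app: 140 × 75 = 10,500
  mobile: 240 × 350 = 84,000
  web: 120 × 95 = 11,400
  mail: 80 × 355 = 28,400
Adjusted estimate = 134,300 / 580 = 231.552 → $232.

$232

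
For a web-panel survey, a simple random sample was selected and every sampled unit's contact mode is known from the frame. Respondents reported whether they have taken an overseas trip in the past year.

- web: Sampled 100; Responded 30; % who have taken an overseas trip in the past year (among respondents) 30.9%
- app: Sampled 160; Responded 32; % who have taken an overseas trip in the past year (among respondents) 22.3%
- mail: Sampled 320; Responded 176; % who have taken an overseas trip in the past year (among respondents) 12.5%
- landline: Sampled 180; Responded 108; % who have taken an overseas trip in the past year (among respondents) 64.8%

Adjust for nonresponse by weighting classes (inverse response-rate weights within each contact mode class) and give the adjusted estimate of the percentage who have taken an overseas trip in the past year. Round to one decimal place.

29.4%

Response rates by class: web 30/100 = 30%, app 32/160 = 20%, mail 176/320 = 55%, landline 108/180 = 60%.
Each respondent's weight = sampled/responded in their class; summing within a class gives n_sampled, so:
  web: 100 × 30.9 = 3090
  app: 160 × 22.3 = 3568
  mail: 320 × 12.5 = 4000
  landline: 180 × 64.8 = 11,664
Adjusted estimate = 22,322 / 760 = 29.3711 → 29.4%.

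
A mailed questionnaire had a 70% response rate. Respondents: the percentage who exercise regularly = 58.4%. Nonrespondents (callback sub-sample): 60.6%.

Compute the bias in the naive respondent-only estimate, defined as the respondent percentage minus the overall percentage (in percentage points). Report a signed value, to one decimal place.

-0.7 percentage points

Nonresponse fraction = 1 − 0.7 = 0.3.
Bias = (nonresponse fraction) × (respondent percentage − nonrespondent percentage)
     = 0.3 × (58.4 − 60.6) = 0.3 × -2.2 = -0.66.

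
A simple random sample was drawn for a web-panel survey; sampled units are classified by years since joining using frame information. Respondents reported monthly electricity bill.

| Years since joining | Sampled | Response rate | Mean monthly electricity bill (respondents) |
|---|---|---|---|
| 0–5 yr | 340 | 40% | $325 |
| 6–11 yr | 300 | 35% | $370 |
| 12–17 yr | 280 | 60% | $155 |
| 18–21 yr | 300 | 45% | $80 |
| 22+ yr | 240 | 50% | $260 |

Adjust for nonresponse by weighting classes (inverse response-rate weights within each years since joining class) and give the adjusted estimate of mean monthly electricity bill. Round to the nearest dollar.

$241

Inverse-response-rate weighting restores each class to its sampled count, so class totals weight by n_sampled:
  0–5 yr: 340 × 325 = 110,500
  6–11 yr: 300 × 370 = 111,000
  12–17 yr: 280 × 155 = 43,400
  18–21 yr: 300 × 80 = 24,000
  22+ yr: 240 × 260 = 62,400
Adjusted estimate = 351,300 / 1,460 = 240.616 → $241.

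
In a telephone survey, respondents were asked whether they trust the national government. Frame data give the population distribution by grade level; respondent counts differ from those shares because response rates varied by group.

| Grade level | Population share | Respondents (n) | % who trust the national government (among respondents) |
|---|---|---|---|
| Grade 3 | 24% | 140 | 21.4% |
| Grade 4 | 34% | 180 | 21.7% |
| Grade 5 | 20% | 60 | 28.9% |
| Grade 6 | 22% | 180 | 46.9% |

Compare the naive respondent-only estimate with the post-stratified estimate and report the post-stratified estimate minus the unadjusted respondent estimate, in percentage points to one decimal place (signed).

Without adjustment, the pooled respondent share is:
  (140/560)×21.4 + (180/560)×21.7 + (60/560)×28.9 + (180/560)×46.9 = 30.4964%
Post-stratifying to population shares instead:
  0.24×21.4 + 0.34×21.7 + 0.2×28.9 + 0.22×46.9 = 28.612%
Difference = 28.612 − 30.4964 = -1.8844 pp.

-1.9 percentage points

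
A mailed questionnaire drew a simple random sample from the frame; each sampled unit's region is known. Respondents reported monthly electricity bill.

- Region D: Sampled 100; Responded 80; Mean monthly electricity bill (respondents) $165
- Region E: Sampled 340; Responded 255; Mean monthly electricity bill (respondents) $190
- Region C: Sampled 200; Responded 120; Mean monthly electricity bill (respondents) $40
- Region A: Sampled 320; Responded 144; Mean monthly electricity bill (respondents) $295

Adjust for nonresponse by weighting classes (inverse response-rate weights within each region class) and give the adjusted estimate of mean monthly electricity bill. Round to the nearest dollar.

Class response rates: Region D 80/100 = 80%, Region E 255/340 = 75%, Region C 120/200 = 60%, Region A 144/320 = 45%.
Inverse-response-rate weighting restores each class to its sampled count, so class totals weight by n_sampled:
  Region D: 100 × 165 = 16,500
  Region E: 340 × 190 = 64,600
  Region C: 200 × 40 = 8000
  Region A: 320 × 295 = 94,400
Adjusted estimate = 183,500 / 960 = 191.146 → $191.

$191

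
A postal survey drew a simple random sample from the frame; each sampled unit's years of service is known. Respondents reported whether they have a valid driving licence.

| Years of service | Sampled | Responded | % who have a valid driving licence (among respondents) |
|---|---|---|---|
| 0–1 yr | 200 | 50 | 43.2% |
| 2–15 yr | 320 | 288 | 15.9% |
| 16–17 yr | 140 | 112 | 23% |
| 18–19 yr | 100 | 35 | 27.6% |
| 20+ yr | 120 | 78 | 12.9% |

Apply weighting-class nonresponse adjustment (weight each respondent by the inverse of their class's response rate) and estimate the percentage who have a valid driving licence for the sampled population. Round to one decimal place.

24.2%

Class response rates: 0–1 yr 50/200 = 25%, 2–15 yr 288/320 = 90%, 16–17 yr 112/140 = 80%, 18–19 yr 35/100 = 35%, 20+ yr 78/120 = 65%.
With weight = n_sampled/n_responded per class, the weighted class total is n_sampled:
  0–1 yr: 200 × 43.2 = 8640
  2–15 yr: 320 × 15.9 = 5088
  16–17 yr: 140 × 23 = 3220
  18–19 yr: 100 × 27.6 = 2760
  20+ yr: 120 × 12.9 = 1548
Adjusted estimate = 21,256 / 880 = 24.1545 → 24.2%.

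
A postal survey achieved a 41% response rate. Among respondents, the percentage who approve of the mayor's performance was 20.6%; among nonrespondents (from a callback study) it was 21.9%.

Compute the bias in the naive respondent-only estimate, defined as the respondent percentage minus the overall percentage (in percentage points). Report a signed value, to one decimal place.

-0.8 percentage points

Nonresponse fraction = 1 − 0.41 = 0.59.
Bias = (nonresponse fraction) × (respondent percentage − nonrespondent percentage)
     = 0.59 × (20.6 − 21.9) = 0.59 × -1.3 = -0.767.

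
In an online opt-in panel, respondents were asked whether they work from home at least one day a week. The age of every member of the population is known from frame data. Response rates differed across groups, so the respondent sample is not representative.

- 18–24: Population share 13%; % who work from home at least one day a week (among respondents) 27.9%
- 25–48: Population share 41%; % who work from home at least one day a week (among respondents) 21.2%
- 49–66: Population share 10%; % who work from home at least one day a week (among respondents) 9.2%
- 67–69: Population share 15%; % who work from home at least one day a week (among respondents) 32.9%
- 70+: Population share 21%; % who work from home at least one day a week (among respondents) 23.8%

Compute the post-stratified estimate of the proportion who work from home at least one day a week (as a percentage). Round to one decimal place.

23.2%

Weight each group's respondent value by its population share:
  18–24: 0.13 × 27.9 = 3.627
  25–48: 0.41 × 21.2 = 8.692
  49–66: 0.1 × 9.2 = 0.92
  67–69: 0.15 × 32.9 = 4.935
  70+: 0.21 × 23.8 = 4.998
Post-stratified estimate = 23.172 → 23.2%.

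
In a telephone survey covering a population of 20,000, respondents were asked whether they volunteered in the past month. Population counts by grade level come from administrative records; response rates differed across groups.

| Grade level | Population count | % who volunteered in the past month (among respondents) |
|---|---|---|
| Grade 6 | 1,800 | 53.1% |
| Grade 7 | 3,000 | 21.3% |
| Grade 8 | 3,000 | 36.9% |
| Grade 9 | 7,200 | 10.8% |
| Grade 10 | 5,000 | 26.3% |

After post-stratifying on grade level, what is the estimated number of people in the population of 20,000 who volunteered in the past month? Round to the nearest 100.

4,800

Apply each group's respondent rate to its population count:
  Grade 6: 1,800 × 53.1% = 955.8
  Grade 7: 3,000 × 21.3% = 639
  Grade 8: 3,000 × 36.9% = 1107
  Grade 9: 7,200 × 10.8% = 777.6
  Grade 10: 5,000 × 26.3% = 1315
Estimated total = 4794.4 → 4,800.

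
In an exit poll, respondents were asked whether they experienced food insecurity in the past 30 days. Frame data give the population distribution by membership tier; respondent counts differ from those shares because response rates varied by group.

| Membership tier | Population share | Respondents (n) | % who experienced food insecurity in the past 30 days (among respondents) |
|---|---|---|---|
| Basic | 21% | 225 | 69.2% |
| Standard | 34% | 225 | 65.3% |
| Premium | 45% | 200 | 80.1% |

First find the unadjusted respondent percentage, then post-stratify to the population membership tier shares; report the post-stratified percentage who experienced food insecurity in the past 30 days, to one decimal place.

72.8%

Unadjusted (pooled respondent) estimate weights by respondent counts:
  (225/650)×69.2 + (225/650)×65.3 + (200/650)×80.1 = 71.2038%
Post-stratified estimate weights by population shares:
  0.21×69.2 + 0.34×65.3 + 0.45×80.1 = 72.779%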